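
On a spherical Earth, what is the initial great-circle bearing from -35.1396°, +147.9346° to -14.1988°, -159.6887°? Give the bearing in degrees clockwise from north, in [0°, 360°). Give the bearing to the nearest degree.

80°

Δλ = -159.6887 − 147.9346 = -307.6233°; wrapped into (−180°, 180°]: 52.3767°.
θ = atan2( sin Δλ · cos φ₂ , cos φ₁ · sin φ₂ − sin φ₁ · cos φ₂ · cos Δλ )
  = atan2(0.76784, 0.14005) = 79.663° → normalised to [0°, 360°): 79.663°.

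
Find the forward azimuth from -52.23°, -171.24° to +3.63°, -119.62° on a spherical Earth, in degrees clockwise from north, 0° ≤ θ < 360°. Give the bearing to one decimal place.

56.0°

Δλ = -119.62 − -171.24 = 51.62°.
θ = atan2( sin Δλ · cos φ₂ , cos φ₁ · sin φ₂ − sin φ₁ · cos φ₂ · cos Δλ )
  = atan2(0.78234, 0.52858) = 55.955° → normalised to [0°, 360°): 55.955°.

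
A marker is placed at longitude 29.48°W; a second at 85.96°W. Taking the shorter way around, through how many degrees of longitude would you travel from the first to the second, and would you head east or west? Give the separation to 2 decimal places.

56.48° west

Raw difference: -85.96 − -29.48 = -56.48°.
Normalise into (−180°, 180°]: -56.48° stays -56.48°.
Negative ⇒ the second point lies to the west; separation 56.48°.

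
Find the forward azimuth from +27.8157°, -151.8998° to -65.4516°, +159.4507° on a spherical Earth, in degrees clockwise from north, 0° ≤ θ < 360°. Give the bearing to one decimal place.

198.5°

Δλ = 159.4507 − -151.8998 = 311.3505°; wrapped into (−180°, 180°]: -48.6495°.
θ = atan2( sin Δλ · cos φ₂ , cos φ₁ · sin φ₂ − sin φ₁ · cos φ₂ · cos Δλ )
  = atan2(-0.31188, -0.93259) = -161.509° → normalised to [0°, 360°): 198.491°.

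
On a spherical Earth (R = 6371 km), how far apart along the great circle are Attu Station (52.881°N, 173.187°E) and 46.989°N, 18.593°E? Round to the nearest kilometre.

Δλ = 18.593 − 173.187 = -154.594°.
Δφ = 46.989 − 52.881 = -5.892°.
a = sin²(Δφ/2) + cos φ₁ · cos φ₂ · sin²(Δλ/2) = 0.394388.
c = 2·atan2(√a, √(1−a)) = 1.35797 rad → d = 6371·c ≈ 8651.62 km.

8652 km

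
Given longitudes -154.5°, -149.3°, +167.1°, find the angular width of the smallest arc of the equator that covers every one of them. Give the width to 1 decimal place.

Sort the longitudes: -154.5°, -149.3°, +167.1°.
Eastward gaps between consecutive values (wrapping around): 5.2°, 316.4°, 38.4°.
Largest gap = 316.4° ⇒ minimal covering band is its complement: 360° − 316.4° = 43.6°.
Band runs from +167.1° eastward to -149.3°, crossing the antimeridian.

43.6°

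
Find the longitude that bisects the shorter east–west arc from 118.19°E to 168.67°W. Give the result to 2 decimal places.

154.76°E

Signed shortest Δλ from +118.19° to -168.67° is +73.14°.
Midpoint longitude = +118.19° + (+73.14°)/2 = +118.19° + 36.57° = +154.76°.
(The naïve average (+118.19 + -168.67)/2 = -25.24° is on the wrong side of the globe.)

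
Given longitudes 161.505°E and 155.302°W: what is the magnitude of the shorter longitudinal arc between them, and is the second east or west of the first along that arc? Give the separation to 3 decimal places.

Raw difference: -155.302 − 161.505 = -316.807°.
Normalise into (−180°, 180°]: -316.807° + 360° = 43.193°.
Positive ⇒ the second point lies to the east; separation 43.193°.

43.193° east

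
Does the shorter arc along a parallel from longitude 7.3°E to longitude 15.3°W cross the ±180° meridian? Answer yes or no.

Signed shortest Δλ = ((-15.3 − 7.3 + 180) mod 360) − 180 = -22.6°.
Going west by 22.6° from +7.3° reaches -15.3° without touching 180°.

No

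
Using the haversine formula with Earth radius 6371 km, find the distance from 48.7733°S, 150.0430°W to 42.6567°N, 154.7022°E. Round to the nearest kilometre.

11508 km

Δλ = 154.7022 − -150.0430 = 304.7452°; wrapped into (−180°, 180°]: -55.2548°.
Δφ = 42.6567 − -48.7733 = 91.4300°.
a = sin²(Δφ/2) + cos φ₁ · cos φ₂ · sin²(Δλ/2) = 0.616701.
c = 2·atan2(√a, √(1−a)) = 1.80637 rad → d = 6371·c ≈ 11508.39 km.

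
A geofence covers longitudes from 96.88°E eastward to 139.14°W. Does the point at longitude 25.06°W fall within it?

Band width going east from +96.88° to -139.14°: ((-139.14 − 96.88) mod 360) = 123.98°.
Offset of -25.06° east of the west edge: ((-25.06 − 96.88) mod 360) = 238.06°.
238.06° > 123.98° ⇒ outside.

No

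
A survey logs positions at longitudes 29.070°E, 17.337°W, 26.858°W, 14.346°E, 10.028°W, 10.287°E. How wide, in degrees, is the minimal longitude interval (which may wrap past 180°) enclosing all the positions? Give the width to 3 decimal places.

Sort the longitudes: -26.858°, -17.337°, -10.028°, +10.287°, +14.346°, +29.070°.
Eastward gaps between consecutive values (wrapping around): 9.521°, 7.309°, 20.315°, 4.059°, 14.724°, 304.072°.
Largest gap = 304.072° ⇒ minimal covering band is its complement: 360° − 304.072° = 55.928°.
Band runs from -26.858° eastward to +29.070°.

55.928°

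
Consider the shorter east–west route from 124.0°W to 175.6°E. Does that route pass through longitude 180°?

Naïve |175.6 − -124.0| = 299.6° > 180°, so the shorter arc goes the other way round — across 180°.
Signed shortest Δλ = ((175.6 − -124.0 + 180) mod 360) − 180 = -60.4°.
Going west by 60.4° from -124.0° passes through 180° before reaching +175.6°.

Yes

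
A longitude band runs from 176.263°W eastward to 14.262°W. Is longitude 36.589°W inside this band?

Yes

Band width going east from -176.263° to -14.262°: ((-14.262 − -176.263) mod 360) = 162.001°.
Offset of -36.589° east of the west edge: ((-36.589 − -176.263) mod 360) = 139.674°.
139.674° ≤ 162.001° ⇒ inside.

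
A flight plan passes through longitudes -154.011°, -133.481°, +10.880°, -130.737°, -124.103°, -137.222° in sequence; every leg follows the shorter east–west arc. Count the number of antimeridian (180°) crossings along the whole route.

0

Leg 1: -154.011° → -133.481°, shortest Δλ = 20.53° (east) — does not cross 180°.
Leg 2: -133.481° → +10.880°, shortest Δλ = 144.361° (east) — does not cross 180°.
Leg 3: +10.880° → -130.737°, shortest Δλ = -141.617° (west) — does not cross 180°.
Leg 4: -130.737° → -124.103°, shortest Δλ = 6.634° (east) — does not cross 180°.
Leg 5: -124.103° → -137.222°, shortest Δλ = -13.119° (west) — does not cross 180°.
Total crossings: 0.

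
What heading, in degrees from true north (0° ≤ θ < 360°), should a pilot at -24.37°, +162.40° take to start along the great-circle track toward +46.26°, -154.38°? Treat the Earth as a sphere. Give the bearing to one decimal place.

Δλ = -154.38 − 162.40 = -316.78°; wrapped into (−180°, 180°]: 43.22°.
θ = atan2( sin Δλ · cos φ₂ , cos φ₁ · sin φ₂ − sin φ₁ · cos φ₂ · cos Δλ )
  = atan2(0.47346, 0.86601) = 28.666° → normalised to [0°, 360°): 28.666°.

28.7°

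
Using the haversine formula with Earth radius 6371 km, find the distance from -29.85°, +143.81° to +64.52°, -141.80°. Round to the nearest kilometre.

12278 km

Δλ = -141.80 − 143.81 = -285.61°; wrapped into (−180°, 180°]: 74.39°.
Δφ = 64.52 − -29.85 = 94.37°.
a = sin²(Δφ/2) + cos φ₁ · cos φ₂ · sin²(Δλ/2) = 0.674458.
c = 2·atan2(√a, √(1−a)) = 1.92721 rad → d = 6371·c ≈ 12278.26 km.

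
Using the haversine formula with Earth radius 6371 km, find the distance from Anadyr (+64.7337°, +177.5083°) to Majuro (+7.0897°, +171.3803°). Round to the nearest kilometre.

Δλ = 171.3803 − 177.5083 = -6.1280°.
Δφ = 7.0897 − 64.7337 = -57.6440°.
a = sin²(Δφ/2) + cos φ₁ · cos φ₂ · sin²(Δλ/2) = 0.233621.
c = 2·atan2(√a, √(1−a)) = 1.00894 rad → d = 6371·c ≈ 6427.96 km.

6428 km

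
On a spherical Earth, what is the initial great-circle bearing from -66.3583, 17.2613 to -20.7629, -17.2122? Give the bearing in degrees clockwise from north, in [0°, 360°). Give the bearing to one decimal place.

316.8°

Δλ = -17.2122 − 17.2613 = -34.4735°.
θ = atan2( sin Δλ · cos φ₂ , cos φ₁ · sin φ₂ − sin φ₁ · cos φ₂ · cos Δλ )
  = atan2(-0.52926, 0.56399) = -43.181° → normalised to [0°, 360°): 316.819°.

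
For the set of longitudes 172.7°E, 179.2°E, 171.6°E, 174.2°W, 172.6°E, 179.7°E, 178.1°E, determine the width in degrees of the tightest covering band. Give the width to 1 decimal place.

Sort the longitudes: -174.2°, +171.6°, +172.6°, +172.7°, +178.1°, +179.2°, +179.7°.
Eastward gaps between consecutive values (wrapping around): 345.8°, 1.0°, 0.1°, 5.4°, 1.1°, 0.5°, 6.1°.
Largest gap = 345.8° ⇒ minimal covering band is its complement: 360° − 345.8° = 14.2°.
Band runs from +171.6° eastward to -174.2°, crossing the antimeridian.

14.2°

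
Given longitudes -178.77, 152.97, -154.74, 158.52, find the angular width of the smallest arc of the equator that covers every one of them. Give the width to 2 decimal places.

52.29°

Sort the longitudes: -178.77°, -154.74°, +152.97°, +158.52°.
Eastward gaps between consecutive values (wrapping around): 24.03°, 307.71°, 5.55°, 22.71°.
Largest gap = 307.71° ⇒ minimal covering band is its complement: 360° − 307.71° = 52.29°.
Band runs from +152.97° eastward to -154.74°, crossing the antimeridian.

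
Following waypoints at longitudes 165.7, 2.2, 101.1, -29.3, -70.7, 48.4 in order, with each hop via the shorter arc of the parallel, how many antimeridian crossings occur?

0

Leg 1: +165.7° → +2.2°, shortest Δλ = -163.5° (west) — does not cross 180°.
Leg 2: +2.2° → +101.1°, shortest Δλ = 98.9° (east) — does not cross 180°.
Leg 3: +101.1° → -29.3°, shortest Δλ = -130.4° (west) — does not cross 180°.
Leg 4: -29.3° → -70.7°, shortest Δλ = -41.4° (west) — does not cross 180°.
Leg 5: -70.7° → +48.4°, shortest Δλ = 119.1° (east) — does not cross 180°.
Total crossings: 0.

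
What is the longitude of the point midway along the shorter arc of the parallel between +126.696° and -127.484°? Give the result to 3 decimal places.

Signed shortest Δλ from +126.696° to -127.484° is +105.820°.
Midpoint longitude = +126.696° + (+105.820°)/2 = +126.696° + 52.910° = +179.606°.
(The naïve average (+126.696 + -127.484)/2 = -0.394° is on the wrong side of the globe.)

+179.606°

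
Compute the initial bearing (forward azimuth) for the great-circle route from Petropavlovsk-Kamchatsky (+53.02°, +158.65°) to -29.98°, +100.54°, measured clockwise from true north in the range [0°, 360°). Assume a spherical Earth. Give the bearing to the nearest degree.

228°

Δλ = 100.54 − 158.65 = -58.11°.
θ = atan2( sin Δλ · cos φ₂ , cos φ₁ · sin φ₂ − sin φ₁ · cos φ₂ · cos Δλ )
  = atan2(-0.73546, -0.66614) = -132.169° → normalised to [0°, 360°): 227.831°.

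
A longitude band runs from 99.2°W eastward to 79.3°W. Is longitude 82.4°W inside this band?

Yes

Band width going east from -99.2° to -79.3°: ((-79.3 − -99.2) mod 360) = 19.9°.
Offset of -82.4° east of the west edge: ((-82.4 − -99.2) mod 360) = 16.8°.
16.8° ≤ 19.9° ⇒ inside.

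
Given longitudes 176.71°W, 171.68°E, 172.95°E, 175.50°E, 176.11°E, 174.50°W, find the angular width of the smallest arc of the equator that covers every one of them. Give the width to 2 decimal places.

13.82°

Sort the longitudes: -176.71°, -174.50°, +171.68°, +172.95°, +175.50°, +176.11°.
Eastward gaps between consecutive values (wrapping around): 2.21°, 346.18°, 1.27°, 2.55°, 0.61°, 7.18°.
Largest gap = 346.18° ⇒ minimal covering band is its complement: 360° − 346.18° = 13.82°.
Band runs from +171.68° eastward to -174.50°, crossing the antimeridian.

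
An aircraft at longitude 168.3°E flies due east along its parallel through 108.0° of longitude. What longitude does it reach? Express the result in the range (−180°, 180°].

83.7°W

Start at +168.3°; shift +108.0° → +276.3°.
+276.3° lies outside (−180°, 180°]; subtract 360° → -83.7°.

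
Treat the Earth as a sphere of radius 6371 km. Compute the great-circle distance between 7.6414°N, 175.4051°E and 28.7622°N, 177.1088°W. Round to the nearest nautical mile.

1337 nmi

Δλ = -177.1088 − 175.4051 = -352.5139°; wrapped into (−180°, 180°]: 7.4861°.
Δφ = 28.7622 − 7.6414 = 21.1208°.
a = sin²(Δφ/2) + cos φ₁ · cos φ₂ · sin²(Δλ/2) = 0.037291.
c = 2·atan2(√a, √(1−a)) = 0.38866 rad → d = 6371·c ≈ 2476.16 km ≈ 1337.02 nmi.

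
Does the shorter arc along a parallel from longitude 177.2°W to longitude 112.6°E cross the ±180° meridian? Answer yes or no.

Yes

Naïve |112.6 − -177.2| = 289.8° > 180°, so the shorter arc goes the other way round — across 180°.
Signed shortest Δλ = ((112.6 − -177.2 + 180) mod 360) − 180 = -70.2°.
Going west by 70.2° from -177.2° passes through 180° before reaching +112.6°.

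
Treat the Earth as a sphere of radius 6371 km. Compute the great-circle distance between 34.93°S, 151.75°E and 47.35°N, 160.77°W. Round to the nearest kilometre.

10299 km

Δλ = -160.77 − 151.75 = -312.52°; wrapped into (−180°, 180°]: 47.48°.
Δφ = 47.35 − -34.93 = 82.28°.
a = sin²(Δφ/2) + cos φ₁ · cos φ₂ · sin²(Δλ/2) = 0.522862.
c = 2·atan2(√a, √(1−a)) = 1.61654 rad → d = 6371·c ≈ 10298.95 km.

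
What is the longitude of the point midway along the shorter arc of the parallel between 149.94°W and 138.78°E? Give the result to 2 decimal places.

Signed shortest Δλ from -149.94° to +138.78° is -71.28°.
Midpoint longitude = -149.94° + (-71.28°)/2 = -149.94° − 35.64° = -185.58°.
Normalise into (−180°, 180°]: +174.42°.
(The naïve average (-149.94 + +138.78)/2 = -5.58° is on the wrong side of the globe.)

174.42°E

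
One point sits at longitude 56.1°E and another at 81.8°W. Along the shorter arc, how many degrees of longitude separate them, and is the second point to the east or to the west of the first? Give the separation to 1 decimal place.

137.9° west

Raw difference: -81.8 − 56.1 = -137.9°.
Normalise into (−180°, 180°]: -137.9° stays -137.9°.
Negative ⇒ the second point lies to the west; separation 137.9°.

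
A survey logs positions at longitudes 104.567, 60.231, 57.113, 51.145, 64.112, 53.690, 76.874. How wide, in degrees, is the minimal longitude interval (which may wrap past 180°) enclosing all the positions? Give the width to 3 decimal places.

53.422°

Sort the longitudes: +51.145°, +53.690°, +57.113°, +60.231°, +64.112°, +76.874°, +104.567°.
Eastward gaps between consecutive values (wrapping around): 2.545°, 3.423°, 3.118°, 3.881°, 12.762°, 27.693°, 306.578°.
Largest gap = 306.578° ⇒ minimal covering band is its complement: 360° − 306.578° = 53.422°.
Band runs from +51.145° eastward to +104.567°.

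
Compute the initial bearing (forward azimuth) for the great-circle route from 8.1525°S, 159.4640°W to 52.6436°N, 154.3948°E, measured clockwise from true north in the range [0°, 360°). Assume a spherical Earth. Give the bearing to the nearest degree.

Δλ = 154.3948 − -159.4640 = 313.8588°; wrapped into (−180°, 180°]: -46.1412°.
θ = atan2( sin Δλ · cos φ₂ , cos φ₁ · sin φ₂ − sin φ₁ · cos φ₂ · cos Δλ )
  = atan2(-0.43751, 0.84646) = -27.333° → normalised to [0°, 360°): 332.667°.

333°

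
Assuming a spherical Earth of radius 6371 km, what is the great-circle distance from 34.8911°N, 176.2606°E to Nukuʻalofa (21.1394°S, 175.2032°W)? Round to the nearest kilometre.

Δλ = -175.2032 − 176.2606 = -351.4638°; wrapped into (−180°, 180°]: 8.5362°.
Δφ = -21.1394 − 34.8911 = -56.0305°.
a = sin²(Δφ/2) + cos φ₁ · cos φ₂ · sin²(Δλ/2) = 0.224862.
c = 2·atan2(√a, √(1−a)) = 0.98810 rad → d = 6371·c ≈ 6295.19 km.

6295 km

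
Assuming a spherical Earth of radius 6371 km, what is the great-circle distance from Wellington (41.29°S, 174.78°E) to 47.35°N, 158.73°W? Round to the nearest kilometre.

10197 km

Δλ = -158.73 − 174.78 = -333.51°; wrapped into (−180°, 180°]: 26.49°.
Δφ = 47.35 − -41.29 = 88.64°.
a = sin²(Δφ/2) + cos φ₁ · cos φ₂ · sin²(Δλ/2) = 0.514856.
c = 2·atan2(√a, √(1−a)) = 1.60051 rad → d = 6371·c ≈ 10196.87 km.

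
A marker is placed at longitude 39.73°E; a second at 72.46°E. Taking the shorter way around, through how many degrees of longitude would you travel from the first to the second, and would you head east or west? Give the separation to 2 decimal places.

Raw difference: 72.46 − 39.73 = 32.73°.
Normalise into (−180°, 180°]: 32.73° stays 32.73°.
Positive ⇒ the second point lies to the east; separation 32.73°.

32.73° east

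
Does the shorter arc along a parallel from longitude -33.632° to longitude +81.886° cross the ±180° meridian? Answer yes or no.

Signed shortest Δλ = ((81.886 − -33.632 + 180) mod 360) − 180 = 115.518°.
Going east by 115.518° from -33.632° reaches +81.886° without touching 180°.

No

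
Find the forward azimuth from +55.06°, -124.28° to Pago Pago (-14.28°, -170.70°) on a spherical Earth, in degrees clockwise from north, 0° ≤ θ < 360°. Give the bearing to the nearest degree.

226°

Δλ = -170.70 − -124.28 = -46.42°.
θ = atan2( sin Δλ · cos φ₂ , cos φ₁ · sin φ₂ − sin φ₁ · cos φ₂ · cos Δλ )
  = atan2(-0.70203, -0.68892) = -134.460° → normalised to [0°, 360°): 225.540°.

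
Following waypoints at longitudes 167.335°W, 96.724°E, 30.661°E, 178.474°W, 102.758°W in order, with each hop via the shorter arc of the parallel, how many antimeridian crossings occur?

Leg 1: -167.335° → +96.724°, shortest Δλ = -95.941° (west) — crosses 180°.
Leg 2: +96.724° → +30.661°, shortest Δλ = -66.063° (west) — does not cross 180°.
Leg 3: +30.661° → -178.474°, shortest Δλ = 150.865° (east) — crosses 180°.
Leg 4: -178.474° → -102.758°, shortest Δλ = 75.716° (east) — does not cross 180°.
Total crossings: 2.

2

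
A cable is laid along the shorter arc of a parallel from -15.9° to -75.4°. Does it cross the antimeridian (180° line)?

No

Signed shortest Δλ = ((-75.4 − -15.9 + 180) mod 360) − 180 = -59.5°.
Going west by 59.5° from -15.9° reaches -75.4° without touching 180°.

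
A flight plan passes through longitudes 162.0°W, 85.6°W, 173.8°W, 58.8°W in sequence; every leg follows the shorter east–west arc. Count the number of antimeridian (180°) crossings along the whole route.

0

Leg 1: -162.0° → -85.6°, shortest Δλ = 76.4° (east) — does not cross 180°.
Leg 2: -85.6° → -173.8°, shortest Δλ = -88.2° (west) — does not cross 180°.
Leg 3: -173.8° → -58.8°, shortest Δλ = 115.0° (east) — does not cross 180°.
Total crossings: 0.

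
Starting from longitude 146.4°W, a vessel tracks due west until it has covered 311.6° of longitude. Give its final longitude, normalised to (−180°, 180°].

Start at -146.4°; shift −311.6° → -458.0°.
-458.0° lies outside (−180°, 180°]; add 360° → -98.0°.

98.0°W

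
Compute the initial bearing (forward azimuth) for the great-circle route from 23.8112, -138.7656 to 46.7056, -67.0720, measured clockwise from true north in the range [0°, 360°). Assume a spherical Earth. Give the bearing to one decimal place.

48.4°

Δλ = -67.0720 − -138.7656 = 71.6936°.
θ = atan2( sin Δλ · cos φ₂ , cos φ₁ · sin φ₂ − sin φ₁ · cos φ₂ · cos Δλ )
  = atan2(0.65104, 0.57893) = 48.355° → normalised to [0°, 360°): 48.355°.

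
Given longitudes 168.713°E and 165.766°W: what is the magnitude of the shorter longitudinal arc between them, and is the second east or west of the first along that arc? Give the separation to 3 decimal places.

Raw difference: -165.766 − 168.713 = -334.479°.
Normalise into (−180°, 180°]: -334.479° + 360° = 25.521°.
Positive ⇒ the second point lies to the east; separation 25.521°.

25.521° east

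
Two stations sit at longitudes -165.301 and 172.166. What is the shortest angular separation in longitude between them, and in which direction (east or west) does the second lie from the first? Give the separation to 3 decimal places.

Raw difference: 172.166 − -165.301 = 337.467°.
Normalise into (−180°, 180°]: 337.467° − 360° = -22.533°.
Negative ⇒ the second point lies to the west; separation 22.533°.

22.533° west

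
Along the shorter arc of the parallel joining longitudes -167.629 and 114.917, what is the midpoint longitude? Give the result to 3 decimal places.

Signed shortest Δλ from -167.629° to +114.917° is -77.454°.
Midpoint longitude = -167.629° + (-77.454°)/2 = -167.629° − 38.727° = -206.356°.
Normalise into (−180°, 180°]: +153.644°.
(The naïve average (-167.629 + +114.917)/2 = -26.356° is on the wrong side of the globe.)

+153.644°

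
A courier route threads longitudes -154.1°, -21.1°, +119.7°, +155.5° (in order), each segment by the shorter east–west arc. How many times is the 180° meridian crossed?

Leg 1: -154.1° → -21.1°, shortest Δλ = 133.0° (east) — does not cross 180°.
Leg 2: -21.1° → +119.7°, shortest Δλ = 140.8° (east) — does not cross 180°.
Leg 3: +119.7° → +155.5°, shortest Δλ = 35.8° (east) — does not cross 180°.
Total crossings: 0.

0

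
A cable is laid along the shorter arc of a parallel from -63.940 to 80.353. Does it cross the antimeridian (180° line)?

Signed shortest Δλ = ((80.353 − -63.940 + 180) mod 360) − 180 = 144.293°.
Going east by 144.293° from -63.940° reaches +80.353° without touching 180°.

No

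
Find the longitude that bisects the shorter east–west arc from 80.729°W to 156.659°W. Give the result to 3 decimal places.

118.694°W

Signed shortest Δλ from -80.729° to -156.659° is -75.930°.
Midpoint longitude = -80.729° + (-75.930°)/2 = -80.729° − 37.965° = -118.694°.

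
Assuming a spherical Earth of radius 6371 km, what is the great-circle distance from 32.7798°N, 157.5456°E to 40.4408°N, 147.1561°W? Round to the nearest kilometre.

4928 km

Δλ = -147.1561 − 157.5456 = -304.7017°; wrapped into (−180°, 180°]: 55.2983°.
Δφ = 40.4408 − 32.7798 = 7.6610°.
a = sin²(Δφ/2) + cos φ₁ · cos φ₂ · sin²(Δλ/2) = 0.142260.
c = 2·atan2(√a, √(1−a)) = 0.77349 rad → d = 6371·c ≈ 4927.88 km.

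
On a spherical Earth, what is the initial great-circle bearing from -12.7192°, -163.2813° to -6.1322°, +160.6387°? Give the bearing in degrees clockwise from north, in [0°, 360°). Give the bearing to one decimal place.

277.1°

Δλ = 160.6387 − -163.2813 = 323.9200°; wrapped into (−180°, 180°]: -36.0800°.
θ = atan2( sin Δλ · cos φ₂ , cos φ₁ · sin φ₂ − sin φ₁ · cos φ₂ · cos Δλ )
  = atan2(-0.58554, 0.07272) = -82.920° → normalised to [0°, 360°): 277.080°.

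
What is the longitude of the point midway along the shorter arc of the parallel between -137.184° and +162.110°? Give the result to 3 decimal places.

-167.537°

Signed shortest Δλ from -137.184° to +162.110° is -60.706°.
Midpoint longitude = -137.184° + (-60.706°)/2 = -137.184° − 30.353° = -167.537°.
(The naïve average (-137.184 + +162.110)/2 = 12.463° is on the wrong side of the globe.)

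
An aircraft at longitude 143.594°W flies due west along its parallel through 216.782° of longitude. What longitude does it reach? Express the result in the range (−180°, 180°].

Start at -143.594°; shift −216.782° → -360.376°.
-360.376° lies outside (−180°, 180°]; add 360° → -0.376°.

0.376°W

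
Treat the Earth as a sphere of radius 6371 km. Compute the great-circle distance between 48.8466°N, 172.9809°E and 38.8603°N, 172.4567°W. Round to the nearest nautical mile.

Δλ = -172.4567 − 172.9809 = -345.4376°; wrapped into (−180°, 180°]: 14.5624°.
Δφ = 38.8603 − 48.8466 = -9.9863°.
a = sin²(Δφ/2) + cos φ₁ · cos φ₂ · sin²(Δλ/2) = 0.015806.
c = 2·atan2(√a, √(1−a)) = 0.25211 rad → d = 6371·c ≈ 1606.22 km ≈ 867.29 nmi.

867 nmi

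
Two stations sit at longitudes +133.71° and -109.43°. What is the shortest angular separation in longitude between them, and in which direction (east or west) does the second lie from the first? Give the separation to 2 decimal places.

116.86° east

Raw difference: -109.43 − 133.71 = -243.14°.
Normalise into (−180°, 180°]: -243.14° + 360° = 116.86°.
Positive ⇒ the second point lies to the east; separation 116.86°.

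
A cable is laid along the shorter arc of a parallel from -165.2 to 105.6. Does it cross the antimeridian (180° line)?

Naïve |105.6 − -165.2| = 270.8° > 180°, so the shorter arc goes the other way round — across 180°.
Signed shortest Δλ = ((105.6 − -165.2 + 180) mod 360) − 180 = -89.2°.
Going west by 89.2° from -165.2° passes through 180° before reaching +105.6°.

Yes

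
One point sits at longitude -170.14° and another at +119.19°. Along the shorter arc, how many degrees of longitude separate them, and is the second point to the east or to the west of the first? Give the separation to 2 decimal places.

70.67° west

Raw difference: 119.19 − -170.14 = 289.33°.
Normalise into (−180°, 180°]: 289.33° − 360° = -70.67°.
Negative ⇒ the second point lies to the west; separation 70.67°.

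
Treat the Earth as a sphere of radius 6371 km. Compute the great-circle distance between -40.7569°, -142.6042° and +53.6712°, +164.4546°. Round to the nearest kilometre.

Δλ = 164.4546 − -142.6042 = 307.0588°; wrapped into (−180°, 180°]: -52.9412°.
Δφ = 53.6712 − -40.7569 = 94.4281°.
a = sin²(Δφ/2) + cos φ₁ · cos φ₂ · sin²(Δλ/2) = 0.627763.
c = 2·atan2(√a, √(1−a)) = 1.82919 rad → d = 6371·c ≈ 11653.75 km.

11654 km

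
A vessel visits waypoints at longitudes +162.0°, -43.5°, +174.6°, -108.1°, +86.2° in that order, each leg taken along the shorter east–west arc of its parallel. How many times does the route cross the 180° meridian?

4

Leg 1: +162.0° → -43.5°, shortest Δλ = 154.5° (east) — crosses 180°.
Leg 2: -43.5° → +174.6°, shortest Δλ = -141.9° (west) — crosses 180°.
Leg 3: +174.6° → -108.1°, shortest Δλ = 77.3° (east) — crosses 180°.
Leg 4: -108.1° → +86.2°, shortest Δλ = -165.7° (west) — crosses 180°.
Total crossings: 4.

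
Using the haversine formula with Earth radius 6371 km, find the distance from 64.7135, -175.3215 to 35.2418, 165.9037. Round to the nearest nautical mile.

Δλ = 165.9037 − -175.3215 = 341.2252°; wrapped into (−180°, 180°]: -18.7748°.
Δφ = 35.2418 − 64.7135 = -29.4717°.
a = sin²(Δφ/2) + cos φ₁ · cos φ₂ · sin²(Δλ/2) = 0.073982.
c = 2·atan2(√a, √(1−a)) = 0.55093 rad → d = 6371·c ≈ 3510.00 km ≈ 1895.25 nmi.

1895 nmi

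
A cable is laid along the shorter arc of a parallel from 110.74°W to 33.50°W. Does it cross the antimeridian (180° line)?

Signed shortest Δλ = ((-33.50 − -110.74 + 180) mod 360) − 180 = 77.24°.
Going east by 77.24° from -110.74° reaches -33.50° without touching 180°.

No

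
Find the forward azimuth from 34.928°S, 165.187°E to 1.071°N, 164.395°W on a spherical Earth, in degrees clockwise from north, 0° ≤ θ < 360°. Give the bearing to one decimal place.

Δλ = -164.395 − 165.187 = -329.582°; wrapped into (−180°, 180°]: 30.418°.
θ = atan2( sin Δλ · cos φ₂ , cos φ₁ · sin φ₂ − sin φ₁ · cos φ₂ · cos Δλ )
  = atan2(0.50622, 0.50898) = 44.844° → normalised to [0°, 360°): 44.844°.

44.8°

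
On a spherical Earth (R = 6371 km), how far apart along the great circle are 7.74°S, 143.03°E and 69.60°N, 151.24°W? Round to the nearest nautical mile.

5349 nmi

Δλ = -151.24 − 143.03 = -294.27°; wrapped into (−180°, 180°]: 65.73°.
Δφ = 69.60 − -7.74 = 77.34°.
a = sin²(Δφ/2) + cos φ₁ · cos φ₂ · sin²(Δλ/2) = 0.492130.
c = 2·atan2(√a, √(1−a)) = 1.55506 rad → d = 6371·c ≈ 9907.26 km ≈ 5349.49 nmi.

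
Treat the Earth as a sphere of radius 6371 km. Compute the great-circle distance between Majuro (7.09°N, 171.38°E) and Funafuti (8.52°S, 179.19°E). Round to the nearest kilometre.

1940 km

Δλ = 179.19 − 171.38 = 7.81°.
Δφ = -8.52 − 7.09 = -15.61°.
a = sin²(Δφ/2) + cos φ₁ · cos φ₂ · sin²(Δλ/2) = 0.022994.
c = 2·atan2(√a, √(1−a)) = 0.30445 rad → d = 6371·c ≈ 1939.64 km.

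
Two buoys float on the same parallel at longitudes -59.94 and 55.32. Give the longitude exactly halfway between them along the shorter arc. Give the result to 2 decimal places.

Signed shortest Δλ from -59.94° to +55.32° is +115.26°.
Midpoint longitude = -59.94° + (+115.26°)/2 = -59.94° + 57.63° = -2.31°.

-2.31°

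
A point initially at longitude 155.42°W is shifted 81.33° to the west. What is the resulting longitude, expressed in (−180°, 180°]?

Start at -155.42°; shift −81.33° → -236.75°.
-236.75° lies outside (−180°, 180°]; add 360° → +123.25°.

123.25°E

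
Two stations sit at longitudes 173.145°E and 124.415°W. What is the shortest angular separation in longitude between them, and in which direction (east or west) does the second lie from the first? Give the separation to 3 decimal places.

Raw difference: -124.415 − 173.145 = -297.56°.
Normalise into (−180°, 180°]: -297.56° + 360° = 62.44°.
Positive ⇒ the second point lies to the east; separation 62.440°.

62.440° east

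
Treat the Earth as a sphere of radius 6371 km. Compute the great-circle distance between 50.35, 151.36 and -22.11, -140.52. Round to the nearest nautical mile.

5643 nmi

Δλ = -140.52 − 151.36 = -291.88°; wrapped into (−180°, 180°]: 68.12°.
Δφ = -22.11 − 50.35 = -72.46°.
a = sin²(Δφ/2) + cos φ₁ · cos φ₂ · sin²(Δλ/2) = 0.534746.
c = 2·atan2(√a, √(1−a)) = 1.64034 rad → d = 6371·c ≈ 10450.64 km ≈ 5642.89 nmi.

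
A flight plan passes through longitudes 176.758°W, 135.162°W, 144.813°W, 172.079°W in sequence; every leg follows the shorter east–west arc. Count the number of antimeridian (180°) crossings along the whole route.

Leg 1: -176.758° → -135.162°, shortest Δλ = 41.596° (east) — does not cross 180°.
Leg 2: -135.162° → -144.813°, shortest Δλ = -9.651° (west) — does not cross 180°.
Leg 3: -144.813° → -172.079°, shortest Δλ = -27.266° (west) — does not cross 180°.
Total crossings: 0.

0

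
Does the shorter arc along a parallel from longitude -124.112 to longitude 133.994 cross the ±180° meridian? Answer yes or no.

Yes

Naïve |133.994 − -124.112| = 258.106° > 180°, so the shorter arc goes the other way round — across 180°.
Signed shortest Δλ = ((133.994 − -124.112 + 180) mod 360) − 180 = -101.894°.
Going west by 101.894° from -124.112° passes through 180° before reaching +133.994°.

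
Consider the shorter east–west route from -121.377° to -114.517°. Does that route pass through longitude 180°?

No

Signed shortest Δλ = ((-114.517 − -121.377 + 180) mod 360) − 180 = 6.86°.
Going east by 6.86° from -121.377° reaches -114.517° without touching 180°.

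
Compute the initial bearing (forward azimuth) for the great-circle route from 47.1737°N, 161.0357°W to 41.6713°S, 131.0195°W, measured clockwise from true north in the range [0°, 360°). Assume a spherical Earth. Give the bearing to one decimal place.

Δλ = -131.0195 − -161.0357 = 30.0162°.
θ = atan2( sin Δλ · cos φ₂ , cos φ₁ · sin φ₂ − sin φ₁ · cos φ₂ · cos Δλ )
  = atan2(0.37367, -0.92632) = 158.031° → normalised to [0°, 360°): 158.031°.

158.0°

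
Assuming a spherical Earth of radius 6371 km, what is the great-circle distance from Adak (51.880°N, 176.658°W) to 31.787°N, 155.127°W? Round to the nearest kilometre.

2836 km

Δλ = -155.127 − -176.658 = 21.531°.
Δφ = 31.787 − 51.880 = -20.093°.
a = sin²(Δφ/2) + cos φ₁ · cos φ₂ · sin²(Δλ/2) = 0.048740.
c = 2·atan2(√a, √(1−a)) = 0.44521 rad → d = 6371·c ≈ 2836.43 km.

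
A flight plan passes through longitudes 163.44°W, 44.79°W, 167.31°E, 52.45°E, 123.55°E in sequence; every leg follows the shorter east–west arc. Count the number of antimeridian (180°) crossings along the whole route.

Leg 1: -163.44° → -44.79°, shortest Δλ = 118.65° (east) — does not cross 180°.
Leg 2: -44.79° → +167.31°, shortest Δλ = -147.9° (west) — crosses 180°.
Leg 3: +167.31° → +52.45°, shortest Δλ = -114.86° (west) — does not cross 180°.
Leg 4: +52.45° → +123.55°, shortest Δλ = 71.1° (east) — does not cross 180°.
Total crossings: 1.

1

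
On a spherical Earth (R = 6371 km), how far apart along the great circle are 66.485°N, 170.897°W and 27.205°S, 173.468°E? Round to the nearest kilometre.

Δλ = 173.468 − -170.897 = 344.365°; wrapped into (−180°, 180°]: -15.635°.
Δφ = -27.205 − 66.485 = -93.690°.
a = sin²(Δφ/2) + cos φ₁ · cos φ₂ · sin²(Δλ/2) = 0.538744.
c = 2·atan2(√a, √(1−a)) = 1.64836 rad → d = 6371·c ≈ 10501.72 km.

10502 km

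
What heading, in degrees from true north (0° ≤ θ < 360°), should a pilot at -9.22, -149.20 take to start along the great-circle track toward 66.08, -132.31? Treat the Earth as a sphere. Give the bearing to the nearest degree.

7°

Δλ = -132.31 − -149.20 = 16.89°.
θ = atan2( sin Δλ · cos φ₂ , cos φ₁ · sin φ₂ − sin φ₁ · cos φ₂ · cos Δλ )
  = atan2(0.11780, 0.96447) = 6.964° → normalised to [0°, 360°): 6.964°.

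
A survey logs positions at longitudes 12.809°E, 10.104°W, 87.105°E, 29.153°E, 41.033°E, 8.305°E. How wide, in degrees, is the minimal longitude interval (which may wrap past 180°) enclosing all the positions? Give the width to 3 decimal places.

97.209°

Sort the longitudes: -10.104°, +8.305°, +12.809°, +29.153°, +41.033°, +87.105°.
Eastward gaps between consecutive values (wrapping around): 18.409°, 4.504°, 16.344°, 11.880°, 46.072°, 262.791°.
Largest gap = 262.791° ⇒ minimal covering band is its complement: 360° − 262.791° = 97.209°.
Band runs from -10.104° eastward to +87.105°.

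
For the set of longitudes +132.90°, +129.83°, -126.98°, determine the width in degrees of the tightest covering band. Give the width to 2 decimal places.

Sort the longitudes: -126.98°, +129.83°, +132.90°.
Eastward gaps between consecutive values (wrapping around): 256.81°, 3.07°, 100.12°.
Largest gap = 256.81° ⇒ minimal covering band is its complement: 360° − 256.81° = 103.19°.
Band runs from +129.83° eastward to -126.98°, crossing the antimeridian.

103.19°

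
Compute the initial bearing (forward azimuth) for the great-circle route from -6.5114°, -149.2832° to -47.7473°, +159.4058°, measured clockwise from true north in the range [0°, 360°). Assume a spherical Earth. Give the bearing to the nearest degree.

Δλ = 159.4058 − -149.2832 = 308.6890°; wrapped into (−180°, 180°]: -51.3110°.
θ = atan2( sin Δλ · cos φ₂ , cos φ₁ · sin φ₂ − sin φ₁ · cos φ₂ · cos Δλ )
  = atan2(-0.52484, -0.68775) = -142.652° → normalised to [0°, 360°): 217.348°.

217°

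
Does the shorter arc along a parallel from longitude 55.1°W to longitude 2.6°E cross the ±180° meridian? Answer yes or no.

No

Signed shortest Δλ = ((2.6 − -55.1 + 180) mod 360) − 180 = 57.7°.
Going east by 57.7° from -55.1° reaches +2.6° without touching 180°.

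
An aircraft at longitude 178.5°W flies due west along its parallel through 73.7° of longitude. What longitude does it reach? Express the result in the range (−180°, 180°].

Start at -178.5°; shift −73.7° → -252.2°.
-252.2° lies outside (−180°, 180°]; add 360° → +107.8°.

107.8°E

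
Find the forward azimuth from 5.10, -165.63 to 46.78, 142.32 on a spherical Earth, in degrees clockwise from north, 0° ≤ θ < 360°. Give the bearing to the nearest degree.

Δλ = 142.32 − -165.63 = 307.95°; wrapped into (−180°, 180°]: -52.05°.
θ = atan2( sin Δλ · cos φ₂ , cos φ₁ · sin φ₂ − sin φ₁ · cos φ₂ · cos Δλ )
  = atan2(-0.54000, 0.68841) = -38.111° → normalised to [0°, 360°): 321.889°.

322°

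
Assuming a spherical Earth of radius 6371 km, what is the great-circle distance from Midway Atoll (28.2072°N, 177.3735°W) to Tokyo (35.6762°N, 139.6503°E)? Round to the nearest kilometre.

4106 km

Δλ = 139.6503 − -177.3735 = 317.0238°; wrapped into (−180°, 180°]: -42.9762°.
Δφ = 35.6762 − 28.2072 = 7.4690°.
a = sin²(Δφ/2) + cos φ₁ · cos φ₂ · sin²(Δλ/2) = 0.100297.
c = 2·atan2(√a, √(1−a)) = 0.64449 rad → d = 6371·c ≈ 4106.05 km.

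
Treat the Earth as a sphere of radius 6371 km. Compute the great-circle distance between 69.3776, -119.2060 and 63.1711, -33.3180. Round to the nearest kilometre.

3576 km

Δλ = -33.3180 − -119.2060 = 85.8880°.
Δφ = 63.1711 − 69.3776 = -6.2065°.
a = sin²(Δφ/2) + cos φ₁ · cos φ₂ · sin²(Δλ/2) = 0.076712.
c = 2·atan2(√a, √(1−a)) = 0.56128 rad → d = 6371·c ≈ 3575.89 km.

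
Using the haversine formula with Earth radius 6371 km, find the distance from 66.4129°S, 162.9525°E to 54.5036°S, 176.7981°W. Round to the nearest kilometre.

Δλ = -176.7981 − 162.9525 = -339.7506°; wrapped into (−180°, 180°]: 20.2494°.
Δφ = -54.5036 − -66.4129 = 11.9093°.
a = sin²(Δφ/2) + cos φ₁ · cos φ₂ · sin²(Δλ/2) = 0.017942.
c = 2·atan2(√a, √(1−a)) = 0.26871 rad → d = 6371·c ≈ 1711.92 km.

1712 km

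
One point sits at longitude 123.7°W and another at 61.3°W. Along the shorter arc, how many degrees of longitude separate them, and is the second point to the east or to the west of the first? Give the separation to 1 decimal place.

62.4° east

Raw difference: -61.3 − -123.7 = 62.4°.
Normalise into (−180°, 180°]: 62.4° stays 62.4°.
Positive ⇒ the second point lies to the east; separation 62.4°.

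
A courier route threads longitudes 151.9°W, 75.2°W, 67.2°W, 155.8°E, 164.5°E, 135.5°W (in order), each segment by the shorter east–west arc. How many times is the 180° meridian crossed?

Leg 1: -151.9° → -75.2°, shortest Δλ = 76.7° (east) — does not cross 180°.
Leg 2: -75.2° → -67.2°, shortest Δλ = 8.0° (east) — does not cross 180°.
Leg 3: -67.2° → +155.8°, shortest Δλ = -137.0° (west) — crosses 180°.
Leg 4: +155.8° → +164.5°, shortest Δλ = 8.7° (east) — does not cross 180°.
Leg 5: +164.5° → -135.5°, shortest Δλ = 60.0° (east) — crosses 180°.
Total crossings: 2.

2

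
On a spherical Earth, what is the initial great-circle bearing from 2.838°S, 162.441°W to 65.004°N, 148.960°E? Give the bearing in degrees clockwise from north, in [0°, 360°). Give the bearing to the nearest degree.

341°

Δλ = 148.960 − -162.441 = 311.401°; wrapped into (−180°, 180°]: -48.599°.
θ = atan2( sin Δλ · cos φ₂ , cos φ₁ · sin φ₂ − sin φ₁ · cos φ₂ · cos Δλ )
  = atan2(-0.31696, 0.91906) = -19.028° → normalised to [0°, 360°): 340.972°.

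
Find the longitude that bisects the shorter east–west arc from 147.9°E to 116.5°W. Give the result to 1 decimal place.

Signed shortest Δλ from +147.9° to -116.5° is +95.6°.
Midpoint longitude = +147.9° + (+95.6°)/2 = +147.9° + 47.8° = +195.7°.
Normalise into (−180°, 180°]: -164.3°.
(The naïve average (+147.9 + -116.5)/2 = 15.7° is on the wrong side of the globe.)

164.3°W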